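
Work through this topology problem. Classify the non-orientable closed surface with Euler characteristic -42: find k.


chi = 2 - k for closed non-orientable surfaces with k crosscaps.
-42 = 2 - k
k = 2 - (-42) = 44

44


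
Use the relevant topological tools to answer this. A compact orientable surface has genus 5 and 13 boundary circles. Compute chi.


For a compact orientable surface with genus g and b boundary components: chi = 2 - 2g - b.
chi = 2 - 2*5 - 13 = 2 - 10 - 13 = -21

-21


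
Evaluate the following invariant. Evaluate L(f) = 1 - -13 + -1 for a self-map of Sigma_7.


L(f) = tr(f_0*) - tr(f_1*) + tr(f_2*).
= 1 - (-13) + (-1)
= 13

13


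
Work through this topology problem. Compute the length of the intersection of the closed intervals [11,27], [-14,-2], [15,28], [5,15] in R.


Intersection = [max(a_i), min(b_i)] = [15, -2].
Since 15 > -2, the intersection is empty.
Length = 0

0


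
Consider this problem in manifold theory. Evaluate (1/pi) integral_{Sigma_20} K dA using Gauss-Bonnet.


Gauss-Bonnet: integral K dA = 2*pi*chi(M).
chi(Sigma_20) = 2 - 2*20 = -38.
(integral K dA)/pi = 2*chi = 2*(-38) = -76

-76


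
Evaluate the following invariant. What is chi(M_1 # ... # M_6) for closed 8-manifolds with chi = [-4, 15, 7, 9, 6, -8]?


For n-manifolds: chi(A#B) = chi(A) + chi(B) - chi(S^8).
chi(S^8) = 1 + (-1)^8 = 2.
chi(#) = (sum chi_i) - (6-1)*chi(S^8) = 25 - 5*2 = 15

15


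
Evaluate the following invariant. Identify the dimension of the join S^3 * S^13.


Join of spheres: S^m * S^n = S^{m+n+1}.
dim = 3 + 13 + 1 = 17

17


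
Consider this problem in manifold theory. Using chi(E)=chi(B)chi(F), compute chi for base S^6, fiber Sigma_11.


chi(S^6) = 2 (n even), chi(Sigma_11) = 2 - 2*11 = -20.
chi(E) = 2 * (-20) = -40

-40


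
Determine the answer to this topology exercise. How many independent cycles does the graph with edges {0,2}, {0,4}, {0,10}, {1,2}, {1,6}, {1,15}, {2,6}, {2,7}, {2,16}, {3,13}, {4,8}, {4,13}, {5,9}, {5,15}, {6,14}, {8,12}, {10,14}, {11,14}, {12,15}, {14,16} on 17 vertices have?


b_1 = E - V + (number of components).
E = 20, V = 17, components = 1.
b_1 = 20 - 17 + 1 = 4

4


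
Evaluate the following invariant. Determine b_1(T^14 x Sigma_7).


pi_1(A x B) = pi_1(A) x pi_1(B); rank of abelianization = b_1.
b_1(T^14) = 14, b_1(Sigma_7) = 2*7 = 14.
b_1(product) = 14 + 14 = 28

28


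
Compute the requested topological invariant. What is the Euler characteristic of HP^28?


HP^28 has one cell in each dimension 0, 4, ..., 4*28 (28+1 cells, all even-dim).
chi = 28 + 1 = 29

29


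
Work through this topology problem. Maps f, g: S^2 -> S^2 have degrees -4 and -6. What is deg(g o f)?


Degree is multiplicative under composition: deg(g o f) = deg(g) * deg(f).
= -6 * -4 = 24

24


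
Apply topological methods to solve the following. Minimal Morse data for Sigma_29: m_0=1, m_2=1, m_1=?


A perfect Morse function has m_k = b_k.
For Sigma_29: b_0=1, b_1=2g=58, b_2=1.
Saddles m_1 = 2g = 58

58


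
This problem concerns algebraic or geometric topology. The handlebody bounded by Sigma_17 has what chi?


A genus-g handlebody deformation retracts to a wedge of g circles.
chi(vee_g S^1) = 1 - g.
chi(H_17) = 1 - 17 = -16

-16


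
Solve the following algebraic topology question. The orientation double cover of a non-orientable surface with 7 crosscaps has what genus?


chi(N_7) = 2 - 7 = -5.
Double cover: chi(Sigma_g) = 2 * chi(N_7) = 2*(-5) = -10.
2 - 2g = -10, so g = (2 - (-10))/2 = 12/2 = 6

6


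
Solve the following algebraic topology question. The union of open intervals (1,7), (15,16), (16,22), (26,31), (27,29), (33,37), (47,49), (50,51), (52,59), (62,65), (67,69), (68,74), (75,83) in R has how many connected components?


Sort and merge overlapping open intervals.
Merged: (1,7), (15,16), (16,22), (26,31), (33,37), (47,49), (50,51), (52,59), (62,65), (67,74), (75,83).
Number of components = 11

11


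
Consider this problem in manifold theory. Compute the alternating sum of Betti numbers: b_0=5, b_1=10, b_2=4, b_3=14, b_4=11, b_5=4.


chi = sum_k (-1)^k b_k.
= (5) + (-10) + (4) + (-14) + (11) + (-4)
= -8

-8


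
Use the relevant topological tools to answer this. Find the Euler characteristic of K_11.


K_11: V = 11, E = C(11,2) = 55.
chi = V - E = 11 - 55 = -44

-44


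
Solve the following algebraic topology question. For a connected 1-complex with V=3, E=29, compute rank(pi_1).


For a connected graph: rank(pi_1) = b_1 = E - V + 1 = 1 - chi.
chi = V - E = 3 - 29 = -26.
rank = 1 - (-26) = 29 - 3 + 1 = 27

27


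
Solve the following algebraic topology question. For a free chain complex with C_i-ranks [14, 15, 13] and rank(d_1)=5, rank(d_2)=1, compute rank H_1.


rank H_k = rank(ker d_k) - rank(im d_{k+1}).
rank(ker d_1) = rank(C_1) - rank(d_1) = 15 - 5 = 10.
rank(im d_{1+1}) = 1.
rank H_1 = 10 - 1 = 9

9


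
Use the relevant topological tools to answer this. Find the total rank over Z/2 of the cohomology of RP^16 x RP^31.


dim H^*(RP^n; Z/2) = n+1 (one Z/2 in each degree 0..n).
Total Betti number is multiplicative.
Total = (16+1) * (31+1) = 17 * 32 = 544

544


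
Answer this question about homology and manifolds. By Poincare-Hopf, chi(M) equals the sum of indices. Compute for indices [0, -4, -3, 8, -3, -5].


Poincare-Hopf: chi(M) = sum of indices of zeros.
chi = (0) + (-4) + (-3) + (8) + (-3) + (-5) = -7

-7


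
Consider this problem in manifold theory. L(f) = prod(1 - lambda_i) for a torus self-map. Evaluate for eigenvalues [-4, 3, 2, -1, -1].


For a torus self-map: L(f) = det(I - A) where A acts on H_1.
L(f) = (1--4) * (1-3) * (1-2) * (1--1) * (1--1) = 5 * -2 * -1 * 2 * 2 = 40

40


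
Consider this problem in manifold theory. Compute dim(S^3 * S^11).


Join of spheres: S^m * S^n = S^{m+n+1}.
dim = 3 + 11 + 1 = 15

15


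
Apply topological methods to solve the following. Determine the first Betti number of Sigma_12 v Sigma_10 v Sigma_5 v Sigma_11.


For a wedge X v Y: reduced H_k(X v Y) = H_k(X) + H_k(Y).
Each Sigma_g contributes b_1 = 2g.
b_1 = 24 + 20 + 10 + 22 = 76

76


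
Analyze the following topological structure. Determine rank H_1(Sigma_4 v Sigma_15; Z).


For a wedge: H_1(A v B) = H_1(A) + H_1(B).
b_1(Sigma_4) = 8, b_1(Sigma_15) = 30.
b_1 = 8 + 30 = 38

38


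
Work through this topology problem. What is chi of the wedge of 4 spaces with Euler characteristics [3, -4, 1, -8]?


chi(A v B) = chi(A) + chi(B) - 1 (one point identified).
For 4 spaces: chi = (sum chi_i) - (4 - 1).
sum = -8; chi = -8 - 3 = -11

-11


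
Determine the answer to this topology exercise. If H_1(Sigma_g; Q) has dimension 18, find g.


For a closed orientable surface: b_1 = 2g.
18 = 2g
g = 18 / 2 = 9

9


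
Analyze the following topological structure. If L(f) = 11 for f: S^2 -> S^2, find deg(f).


L(f) = 1 + (-1)^2 deg(f) on S^2.
11 = 1 + (-1)^2 * deg(f)
(-1)^2 * deg(f) = 10
deg(f) = 10

10


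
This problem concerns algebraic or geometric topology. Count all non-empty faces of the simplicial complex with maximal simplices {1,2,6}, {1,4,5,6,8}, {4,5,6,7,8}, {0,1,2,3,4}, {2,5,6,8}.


Each maximal simplex on m vertices has 2^m - 1 nonempty faces.
Take the union (dedupe shared faces).
Total distinct faces = 83

83


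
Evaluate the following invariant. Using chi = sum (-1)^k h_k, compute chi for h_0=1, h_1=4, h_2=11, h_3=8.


Handles of index k contribute (-1)^k to chi (same as CW cells).
chi = (1) + (-4) + (11) + (-8) = 0

0


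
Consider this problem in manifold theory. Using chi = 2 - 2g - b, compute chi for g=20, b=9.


For a compact orientable surface with genus g and b boundary components: chi = 2 - 2g - b.
chi = 2 - 2*20 - 9 = 2 - 40 - 9 = -47

-47


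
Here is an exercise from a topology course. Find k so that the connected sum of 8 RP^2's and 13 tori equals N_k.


Since a >= 1, the sum is non-orientable; each T^2 can be replaced by RP^2 # RP^2 (since T^2#RP^2 = 3RP^2).
Total crosscaps k = 8 + 2*13 = 34.
Check via chi: chi = 8*1 + 13*0 - (8+13-1)*2 = -32 = 2 - k = -32. Consistent.

34


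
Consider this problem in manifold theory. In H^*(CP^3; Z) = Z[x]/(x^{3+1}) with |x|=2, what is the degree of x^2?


|x| = 2 in H^*(CP^n).
|x^2| = 2 * |x| = 2 * 2 = 4

4


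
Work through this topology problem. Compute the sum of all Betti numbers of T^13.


b_k(T^13) = C(13,k), so the sum over k is sum_k C(13,k) = 2^13.
Total = 2^13 = 8192

8192


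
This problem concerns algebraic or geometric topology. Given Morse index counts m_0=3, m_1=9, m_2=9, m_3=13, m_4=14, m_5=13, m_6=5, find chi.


Morse theory: chi(M) = sum_k (-1)^k m_k where m_k = #(index-k critical points).
= (3) + (-9) + (9) + (-13) + (14) + (-13) + (5) = -4

-4


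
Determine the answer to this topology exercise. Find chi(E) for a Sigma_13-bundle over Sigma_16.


For a fiber bundle F -> E -> B (with CW structure): chi(E) = chi(B) * chi(F).
chi(Sigma_16) = -30, chi(Sigma_13) = -24.
chi(E) = (-30) * (-24) = 720

720


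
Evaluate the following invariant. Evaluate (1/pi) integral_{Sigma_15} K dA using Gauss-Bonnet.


Gauss-Bonnet: integral K dA = 2*pi*chi(M).
chi(Sigma_15) = 2 - 2*15 = -28.
(integral K dA)/pi = 2*chi = 2*(-28) = -56

-56


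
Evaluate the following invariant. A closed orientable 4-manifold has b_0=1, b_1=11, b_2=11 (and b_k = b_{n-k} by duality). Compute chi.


By Poincare duality b_k = b_{4-k}, so full Betti numbers: b_0=1, b_1=11, b_2=11, b_3=11, b_4=1.
chi = sum (-1)^k b_k = -9

-9


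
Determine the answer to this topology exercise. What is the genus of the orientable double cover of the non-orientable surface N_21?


chi(N_21) = 2 - 21 = -19.
Double cover: chi(Sigma_g) = 2 * chi(N_21) = 2*(-19) = -38.
2 - 2g = -38, so g = (2 - (-38))/2 = 40/2 = 20

20


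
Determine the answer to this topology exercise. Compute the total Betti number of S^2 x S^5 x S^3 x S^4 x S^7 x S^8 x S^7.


Total Betti number is multiplicative under products.
Each S^d (d>=1) has total Betti number 2.
There are 7 sphere factors.
Total = 2^7 = 128

128


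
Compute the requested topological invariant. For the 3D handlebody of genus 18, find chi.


A genus-g handlebody deformation retracts to a wedge of g circles.
chi(vee_g S^1) = 1 - g.
chi(H_18) = 1 - 18 = -17

-17


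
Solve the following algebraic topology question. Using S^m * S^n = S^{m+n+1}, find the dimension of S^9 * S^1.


Join of spheres: S^m * S^n = S^{m+n+1}.
dim = 9 + 1 + 1 = 11

11


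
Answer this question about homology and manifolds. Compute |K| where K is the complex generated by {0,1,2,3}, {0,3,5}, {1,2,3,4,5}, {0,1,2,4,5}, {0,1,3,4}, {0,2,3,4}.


Each maximal simplex on m vertices has 2^m - 1 nonempty faces.
Take the union (dedupe shared faces).
Total distinct faces = 55

55


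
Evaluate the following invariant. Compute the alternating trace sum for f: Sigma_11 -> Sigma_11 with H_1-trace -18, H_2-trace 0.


L(f) = tr(f_0*) - tr(f_1*) + tr(f_2*).
= 1 - (-18) + (0)
= 19

19


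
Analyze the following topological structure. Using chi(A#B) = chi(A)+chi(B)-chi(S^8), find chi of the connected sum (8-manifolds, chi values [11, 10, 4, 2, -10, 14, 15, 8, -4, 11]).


For n-manifolds: chi(A#B) = chi(A) + chi(B) - chi(S^8).
chi(S^8) = 1 + (-1)^8 = 2.
chi(#) = (sum chi_i) - (10-1)*chi(S^8) = 61 - 9*2 = 43

43


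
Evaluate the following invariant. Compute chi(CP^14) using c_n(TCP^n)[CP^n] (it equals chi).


For any closed oriented manifold, <e(TM),[M]> = chi(M).
chi(CP^14) = 14+1 = 15

15


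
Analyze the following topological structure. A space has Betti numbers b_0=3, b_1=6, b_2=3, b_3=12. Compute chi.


chi = sum_k (-1)^k b_k.
= (3) + (-6) + (3) + (-12)
= -12

-12


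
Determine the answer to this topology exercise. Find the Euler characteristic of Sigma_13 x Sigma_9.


chi(Sigma_13) = 2 - 2*13 = -24
chi(Sigma_9) = 2 - 2*9 = -16
chi(product) = (-24) * (-16) = 384

384


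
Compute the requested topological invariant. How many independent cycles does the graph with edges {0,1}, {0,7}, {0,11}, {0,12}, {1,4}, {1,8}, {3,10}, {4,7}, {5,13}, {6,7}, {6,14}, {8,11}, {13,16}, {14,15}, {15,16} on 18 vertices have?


b_1 = E - V + (number of components).
E = 15, V = 18, components = 5.
b_1 = 15 - 18 + 5 = 2

2


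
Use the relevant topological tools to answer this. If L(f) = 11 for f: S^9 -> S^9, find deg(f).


L(f) = 1 + (-1)^9 deg(f) on S^9.
11 = 1 + (-1)^9 * deg(f)
(-1)^9 * deg(f) = 10
deg(f) = -10

-10


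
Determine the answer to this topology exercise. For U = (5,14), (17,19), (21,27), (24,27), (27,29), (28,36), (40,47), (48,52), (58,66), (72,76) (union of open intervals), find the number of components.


Sort and merge overlapping open intervals.
Merged: (5,14), (17,19), (21,27), (27,36), (40,47), (48,52), (58,66), (72,76).
Number of components = 8

8


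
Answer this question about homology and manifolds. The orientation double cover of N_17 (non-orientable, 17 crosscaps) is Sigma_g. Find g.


chi(N_17) = 2 - 17 = -15.
Double cover: chi(Sigma_g) = 2 * chi(N_17) = 2*(-15) = -30.
2 - 2g = -30, so g = (2 - (-30))/2 = 32/2 = 16

16


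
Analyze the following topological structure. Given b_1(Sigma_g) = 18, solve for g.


For a closed orientable surface: b_1 = 2g.
18 = 2g
g = 18 / 2 = 9

9


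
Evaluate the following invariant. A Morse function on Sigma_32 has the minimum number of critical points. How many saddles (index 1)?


A perfect Morse function has m_k = b_k.
For Sigma_32: b_0=1, b_1=2g=64, b_2=1.
Saddles m_1 = 2g = 64

64


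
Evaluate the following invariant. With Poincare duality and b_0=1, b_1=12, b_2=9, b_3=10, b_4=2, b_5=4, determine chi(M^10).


By Poincare duality b_k = b_{10-k}, so full Betti numbers: b_0=1, b_1=12, b_2=9, b_3=10, b_4=2, b_5=4, b_6=2, b_7=10, b_8=9, b_9=12, b_10=1.
chi = sum (-1)^k b_k = -24

-24


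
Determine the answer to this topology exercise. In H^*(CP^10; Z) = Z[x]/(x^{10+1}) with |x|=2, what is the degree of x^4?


|x| = 2 in H^*(CP^n).
|x^4| = 4 * |x| = 4 * 2 = 8

8


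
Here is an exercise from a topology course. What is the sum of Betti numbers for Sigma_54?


For Sigma_54: b_0 = 1, b_1 = 2g = 108, b_2 = 1.
Total = 1 + 108 + 1 = 110

110


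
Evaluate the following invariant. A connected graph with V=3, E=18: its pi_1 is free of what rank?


For a connected graph: rank(pi_1) = b_1 = E - V + 1 = 1 - chi.
chi = V - E = 3 - 18 = -15.
rank = 1 - (-15) = 18 - 3 + 1 = 16

16


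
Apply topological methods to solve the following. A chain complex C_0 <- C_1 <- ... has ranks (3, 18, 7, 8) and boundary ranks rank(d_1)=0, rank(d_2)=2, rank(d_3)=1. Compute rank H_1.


rank H_k = rank(ker d_k) - rank(im d_{k+1}).
rank(ker d_1) = rank(C_1) - rank(d_1) = 18 - 0 = 18.
rank(im d_{1+1}) = 2.
rank H_1 = 18 - 2 = 16

16


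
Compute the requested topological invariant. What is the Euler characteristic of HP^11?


HP^11 has one cell in each dimension 0, 4, ..., 4*11 (11+1 cells, all even-dim).
chi = 11 + 1 = 12

12


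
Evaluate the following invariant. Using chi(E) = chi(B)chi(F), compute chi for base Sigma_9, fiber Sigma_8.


For a fiber bundle F -> E -> B (with CW structure): chi(E) = chi(B) * chi(F).
chi(Sigma_9) = -16, chi(Sigma_8) = -14.
chi(E) = (-16) * (-14) = 224

224


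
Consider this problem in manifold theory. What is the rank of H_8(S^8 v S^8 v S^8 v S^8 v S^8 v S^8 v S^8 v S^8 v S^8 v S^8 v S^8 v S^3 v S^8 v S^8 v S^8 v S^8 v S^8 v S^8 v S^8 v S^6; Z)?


For a wedge of spheres, H_k (k>0) is free on one generator per sphere of dimension k.
Spheres of dimension 8: count = 18.
b_8 = 18

18


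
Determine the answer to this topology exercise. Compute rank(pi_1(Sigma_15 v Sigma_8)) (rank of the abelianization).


For a wedge: H_1(A v B) = H_1(A) + H_1(B).
b_1(Sigma_15) = 30, b_1(Sigma_8) = 16.
b_1 = 30 + 16 = 46

46


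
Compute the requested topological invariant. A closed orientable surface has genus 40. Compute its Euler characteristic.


For a closed orientable surface of genus g: chi = 2 - 2g.
Here g = 40.
chi = 2 - 2*40 = 2 - 80 = -78

-78


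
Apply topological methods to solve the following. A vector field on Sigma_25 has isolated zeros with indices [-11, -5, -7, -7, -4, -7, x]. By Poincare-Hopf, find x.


Poincare-Hopf: sum of indices = chi(M).
chi(Sigma_25) = 2 - 2*25 = -48.
Sum of known indices = -41.
x = chi - (sum known) = -48 - (-41) = -7

-7


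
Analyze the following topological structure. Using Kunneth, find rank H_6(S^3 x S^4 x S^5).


Each S^d has Poincare polynomial 1 + t^d.
The product S^3 x S^4 x S^5 has Poincare polynomial prod(1+t^d_i).
Expanding: b_0=1, b_3=1, b_4=1, b_5=1, b_7=1, b_8=1, b_9=1, b_12=1.
b_6 = 0

0


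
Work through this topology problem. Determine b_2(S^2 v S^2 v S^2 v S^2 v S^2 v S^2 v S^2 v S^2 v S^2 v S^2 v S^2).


For a wedge of spheres, H_k (k>0) is free on one generator per sphere of dimension k.
Spheres of dimension 2: count = 11.
b_2 = 11

11


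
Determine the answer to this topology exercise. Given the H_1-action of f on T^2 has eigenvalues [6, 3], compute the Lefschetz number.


For a torus self-map: L(f) = det(I - A) where A acts on H_1.
L(f) = (1-6) * (1-3) = -5 * -2 = 10

10


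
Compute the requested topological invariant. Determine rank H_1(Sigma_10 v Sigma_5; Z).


For a wedge: H_1(A v B) = H_1(A) + H_1(B).
b_1(Sigma_10) = 20, b_1(Sigma_5) = 10.
b_1 = 20 + 10 = 30

30


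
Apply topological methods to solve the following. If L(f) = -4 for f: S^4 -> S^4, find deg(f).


L(f) = 1 + (-1)^4 deg(f) on S^4.
-4 = 1 + (-1)^4 * deg(f)
(-1)^4 * deg(f) = -5
deg(f) = -5

-5


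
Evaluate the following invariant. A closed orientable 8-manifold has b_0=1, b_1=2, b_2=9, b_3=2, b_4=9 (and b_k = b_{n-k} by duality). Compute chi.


By Poincare duality b_k = b_{8-k}, so full Betti numbers: b_0=1, b_1=2, b_2=9, b_3=2, b_4=9, b_5=2, b_6=9, b_7=2, b_8=1.
chi = sum (-1)^k b_k = 21

21


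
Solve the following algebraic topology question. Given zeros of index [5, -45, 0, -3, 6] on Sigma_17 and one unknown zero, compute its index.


Poincare-Hopf: sum of indices = chi(M).
chi(Sigma_17) = 2 - 2*17 = -32.
Sum of known indices = -37.
x = chi - (sum known) = -32 - (-37) = 5

5


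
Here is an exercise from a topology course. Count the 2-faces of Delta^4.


Delta^4 has 4+1 vertices. A 2-face is a choice of 2+1 vertices.
f_2 = C(4+1, 2+1) = C(5,3) = 10

10


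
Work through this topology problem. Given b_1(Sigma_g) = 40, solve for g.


For a closed orientable surface: b_1 = 2g.
40 = 2g
g = 40 / 2 = 20

20


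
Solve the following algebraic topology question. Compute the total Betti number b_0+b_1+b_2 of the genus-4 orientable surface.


For Sigma_4: b_0 = 1, b_1 = 2g = 8, b_2 = 1.
Total = 1 + 8 + 1 = 10

10


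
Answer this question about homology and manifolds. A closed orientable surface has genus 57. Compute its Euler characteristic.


For a closed orientable surface of genus g: chi = 2 - 2g.
Here g = 57.
chi = 2 - 2*57 = 2 - 114 = -112

-112


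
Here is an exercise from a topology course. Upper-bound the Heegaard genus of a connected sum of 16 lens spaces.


Heegaard genus satisfies g(A#B) <= g(A) + g(B).
Each lens space has g = 1.
Upper bound: 16 * 1 = 16

16


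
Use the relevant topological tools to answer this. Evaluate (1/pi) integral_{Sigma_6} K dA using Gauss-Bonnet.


Gauss-Bonnet: integral K dA = 2*pi*chi(M).
chi(Sigma_6) = 2 - 2*6 = -10.
(integral K dA)/pi = 2*chi = 2*(-10) = -20

-20


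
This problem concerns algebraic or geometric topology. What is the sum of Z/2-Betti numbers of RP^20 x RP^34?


dim H^*(RP^n; Z/2) = n+1 (one Z/2 in each degree 0..n).
Total Betti number is multiplicative.
Total = (20+1) * (34+1) = 21 * 35 = 735

735


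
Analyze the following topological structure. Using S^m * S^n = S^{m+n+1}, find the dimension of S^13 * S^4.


Join of spheres: S^m * S^n = S^{m+n+1}.
dim = 13 + 4 + 1 = 18

18


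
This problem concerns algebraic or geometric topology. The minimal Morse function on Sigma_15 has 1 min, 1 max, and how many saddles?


A perfect Morse function has m_k = b_k.
For Sigma_15: b_0=1, b_1=2g=30, b_2=1.
Saddles m_1 = 2g = 30

30


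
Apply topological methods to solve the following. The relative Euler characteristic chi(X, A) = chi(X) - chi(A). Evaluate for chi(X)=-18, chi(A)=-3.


Relative Euler characteristic: chi(X, A) = chi(X) - chi(A).
= -18 - (-3) = -15

-15


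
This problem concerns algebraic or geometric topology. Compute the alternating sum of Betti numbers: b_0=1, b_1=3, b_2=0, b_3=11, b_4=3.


chi = sum_k (-1)^k b_k.
= (1) + (-3) + (0) + (-11) + (3)
= -10

-10


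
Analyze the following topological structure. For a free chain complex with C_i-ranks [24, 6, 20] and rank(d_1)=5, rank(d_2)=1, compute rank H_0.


rank H_k = rank(ker d_k) - rank(im d_{k+1}).
rank(ker d_0) = rank(C_0) - rank(d_0) = 24 - 0 = 24.
rank(im d_{0+1}) = 5.
rank H_0 = 24 - 5 = 19

19


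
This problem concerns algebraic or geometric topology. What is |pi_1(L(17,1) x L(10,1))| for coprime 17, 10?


pi_1(X x Y) = pi_1(X) x pi_1(Y).
pi_1(L(17,1)) = Z/17, pi_1(L(10,1)) = Z/10.
|Z/17 x Z/10| = 17 * 10 = 170

170


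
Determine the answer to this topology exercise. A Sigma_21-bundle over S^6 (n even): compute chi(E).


chi(S^6) = 2 (n even), chi(Sigma_21) = 2 - 2*21 = -40.
chi(E) = 2 * (-40) = -80

-80


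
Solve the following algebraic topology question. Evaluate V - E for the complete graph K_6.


K_6: V = 6, E = C(6,2) = 15.
chi = V - E = 6 - 15 = -9

-9


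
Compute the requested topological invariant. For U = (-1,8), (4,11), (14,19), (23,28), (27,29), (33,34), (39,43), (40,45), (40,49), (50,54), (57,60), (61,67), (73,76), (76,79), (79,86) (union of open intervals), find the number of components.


Sort and merge overlapping open intervals.
Merged: (-1,11), (14,19), (23,29), (33,34), (39,49), (50,54), (57,60), (61,67), (73,76), (76,79), (79,86).
Number of components = 11

11


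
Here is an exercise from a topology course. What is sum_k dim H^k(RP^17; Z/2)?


H^k(RP^17; Z/2) = Z/2 for each 0 <= k <= 17.
Total dimension = 17 + 1 = 18

18


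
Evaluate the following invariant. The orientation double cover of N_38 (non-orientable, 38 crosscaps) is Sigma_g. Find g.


chi(N_38) = 2 - 38 = -36.
Double cover: chi(Sigma_g) = 2 * chi(N_38) = 2*(-36) = -72.
2 - 2g = -72, so g = (2 - (-72))/2 = 74/2 = 37

37


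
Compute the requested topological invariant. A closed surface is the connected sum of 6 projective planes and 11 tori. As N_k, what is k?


Since a >= 1, the sum is non-orientable; each T^2 can be replaced by RP^2 # RP^2 (since T^2#RP^2 = 3RP^2).
Total crosscaps k = 6 + 2*11 = 28.
Check via chi: chi = 6*1 + 11*0 - (6+11-1)*2 = -26 = 2 - k = -26. Consistent.

28


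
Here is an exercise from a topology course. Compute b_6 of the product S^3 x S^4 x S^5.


Each S^d has Poincare polynomial 1 + t^d.
The product S^3 x S^4 x S^5 has Poincare polynomial prod(1+t^d_i).
Expanding: b_0=1, b_3=1, b_4=1, b_5=1, b_7=1, b_8=1, b_9=1, b_12=1.
b_6 = 0

0


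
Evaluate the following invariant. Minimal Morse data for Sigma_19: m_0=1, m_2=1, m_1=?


A perfect Morse function has m_k = b_k.
For Sigma_19: b_0=1, b_1=2g=38, b_2=1.
Saddles m_1 = 2g = 38

38


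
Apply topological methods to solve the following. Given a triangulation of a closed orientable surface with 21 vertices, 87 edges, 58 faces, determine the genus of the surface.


chi = V - E + F = 21 - 87 + 58 = -8
For orientable closed surface: chi = 2 - 2g, so g = (2 - chi)/2.
g = (2 - (-8)) / 2 = 10 / 2 = 5

5


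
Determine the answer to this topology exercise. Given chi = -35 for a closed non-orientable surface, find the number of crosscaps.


chi = 2 - k for closed non-orientable surfaces with k crosscaps.
-35 = 2 - k
k = 2 - (-35) = 37

37


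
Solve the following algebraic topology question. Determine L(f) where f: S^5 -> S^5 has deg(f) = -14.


On S^5: L(f) = tr(f_0*) + (-1)^5 tr(f_5*) = 1 + (-1)^5 * deg(f).
L(f) = 1 + (-1)^5 * -14 = 1 + 14 = 15

15


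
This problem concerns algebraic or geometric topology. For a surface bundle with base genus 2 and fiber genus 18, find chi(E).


For a fiber bundle F -> E -> B (with CW structure): chi(E) = chi(B) * chi(F).
chi(Sigma_2) = -2, chi(Sigma_18) = -34.
chi(E) = (-2) * (-34) = 68

68


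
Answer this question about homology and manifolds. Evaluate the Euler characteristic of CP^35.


CP^35 has one cell in each even dimension 0, 2, ..., 2*35 (35+1 cells total).
All cells are even-dimensional, so chi = number of cells.
chi = 35 + 1 = 36

36


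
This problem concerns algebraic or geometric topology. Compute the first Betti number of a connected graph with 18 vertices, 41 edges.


For a connected graph: rank(pi_1) = b_1 = E - V + 1 = 1 - chi.
chi = V - E = 18 - 41 = -23.
rank = 1 - (-23) = 41 - 18 + 1 = 24

24


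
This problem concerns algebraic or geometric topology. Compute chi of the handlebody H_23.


A genus-g handlebody deformation retracts to a wedge of g circles.
chi(vee_g S^1) = 1 - g.
chi(H_23) = 1 - 23 = -22

-22


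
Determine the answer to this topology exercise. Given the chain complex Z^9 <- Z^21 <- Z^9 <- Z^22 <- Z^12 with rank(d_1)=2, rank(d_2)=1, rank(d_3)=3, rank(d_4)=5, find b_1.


rank H_k = rank(ker d_k) - rank(im d_{k+1}).
rank(ker d_1) = rank(C_1) - rank(d_1) = 21 - 2 = 19.
rank(im d_{1+1}) = 1.
rank H_1 = 19 - 1 = 18

18


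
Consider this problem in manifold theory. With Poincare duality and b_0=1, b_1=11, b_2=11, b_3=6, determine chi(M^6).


By Poincare duality b_k = b_{6-k}, so full Betti numbers: b_0=1, b_1=11, b_2=11, b_3=6, b_4=11, b_5=11, b_6=1.
chi = sum (-1)^k b_k = -4

-4


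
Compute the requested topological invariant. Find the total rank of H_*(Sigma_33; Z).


For Sigma_33: b_0 = 1, b_1 = 2g = 66, b_2 = 1.
Total = 1 + 66 + 1 = 68

68


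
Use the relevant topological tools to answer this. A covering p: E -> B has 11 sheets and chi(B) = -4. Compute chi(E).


For a finite covering: chi(E) = (number of sheets) * chi(B).
chi(E) = 11 * (-4) = -44

-44


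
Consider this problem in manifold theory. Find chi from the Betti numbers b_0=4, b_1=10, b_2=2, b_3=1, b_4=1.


chi = sum_k (-1)^k b_k.
= (4) + (-10) + (2) + (-1) + (1)
= -4

-4


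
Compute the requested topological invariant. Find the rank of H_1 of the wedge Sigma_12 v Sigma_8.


For a wedge: H_1(A v B) = H_1(A) + H_1(B).
b_1(Sigma_12) = 24, b_1(Sigma_8) = 16.
b_1 = 24 + 16 = 40

40


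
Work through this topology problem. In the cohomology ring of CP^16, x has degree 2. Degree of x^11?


|x| = 2 in H^*(CP^n).
|x^11| = 11 * |x| = 11 * 2 = 22

22


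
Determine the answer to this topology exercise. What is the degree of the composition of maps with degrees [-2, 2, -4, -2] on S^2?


Degree is multiplicative: deg(composition) = product of degrees.
= (-2) * (2) * (-4) * (-2) = -32

-32


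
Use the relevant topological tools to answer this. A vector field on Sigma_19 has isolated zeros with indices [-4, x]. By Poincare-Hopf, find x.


Poincare-Hopf: sum of indices = chi(M).
chi(Sigma_19) = 2 - 2*19 = -36.
Sum of known indices = -4.
x = chi - (sum known) = -36 - (-4) = -32

-32


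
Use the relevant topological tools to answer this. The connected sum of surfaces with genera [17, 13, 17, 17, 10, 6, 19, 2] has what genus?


Genus is additive under connected sum of orientable surfaces.
g = 17 + 13 + 17 + 17 + 10 + 6 + 19 + 2 = 101

101


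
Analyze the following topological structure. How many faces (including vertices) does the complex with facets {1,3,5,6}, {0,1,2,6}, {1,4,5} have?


Each maximal simplex on m vertices has 2^m - 1 nonempty faces.
Take the union (dedupe shared faces).
Total distinct faces = 31

31


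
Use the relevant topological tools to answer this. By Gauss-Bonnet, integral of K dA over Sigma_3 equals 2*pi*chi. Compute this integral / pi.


Gauss-Bonnet: integral K dA = 2*pi*chi(M).
chi(Sigma_3) = 2 - 2*3 = -4.
(integral K dA)/pi = 2*chi = 2*(-4) = -8

-8


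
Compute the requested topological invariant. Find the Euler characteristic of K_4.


K_4: V = 4, E = C(4,2) = 6.
chi = V - E = 4 - 6 = -2

-2


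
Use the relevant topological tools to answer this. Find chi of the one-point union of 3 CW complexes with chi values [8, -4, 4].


chi(A v B) = chi(A) + chi(B) - 1 (one point identified).
For 3 spaces: chi = (sum chi_i) - (3 - 1).
sum = 8; chi = 8 - 2 = 6

6


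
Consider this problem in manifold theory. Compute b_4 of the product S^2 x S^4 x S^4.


Each S^d has Poincare polynomial 1 + t^d.
The product S^2 x S^4 x S^4 has Poincare polynomial prod(1+t^d_i).
Expanding: b_0=1, b_2=1, b_4=2, b_6=2, b_8=1, b_10=1.
b_4 = 2

2


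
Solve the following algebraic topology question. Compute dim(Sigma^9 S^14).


Each suspension raises dimension by 1: Sigma S^n = S^{n+1}.
Sigma^9 S^14 = S^{14+9} = S^23

23


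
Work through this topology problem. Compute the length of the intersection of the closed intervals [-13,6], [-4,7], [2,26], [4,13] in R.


Intersection = [max(a_i), min(b_i)] = [4, 6].
Length = 6 - 4 = 2

2


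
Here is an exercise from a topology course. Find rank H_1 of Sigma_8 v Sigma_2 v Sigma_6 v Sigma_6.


For a wedge X v Y: reduced H_k(X v Y) = H_k(X) + H_k(Y).
Each Sigma_g contributes b_1 = 2g.
b_1 = 16 + 4 + 12 + 12 = 44

44


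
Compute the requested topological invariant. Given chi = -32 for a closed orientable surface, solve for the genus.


chi = 2 - 2g for closed orientable surfaces.
-32 = 2 - 2g
2g = 2 - (-32) = 34
g = 17

17


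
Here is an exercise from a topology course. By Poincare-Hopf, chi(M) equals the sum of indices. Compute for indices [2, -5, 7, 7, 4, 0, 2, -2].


Poincare-Hopf: chi(M) = sum of indices of zeros.
chi = (2) + (-5) + (7) + (7) + (4) + (0) + (2) + (-2) = 15

15


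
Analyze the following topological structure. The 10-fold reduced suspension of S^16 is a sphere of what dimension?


Each suspension raises dimension by 1: Sigma S^n = S^{n+1}.
Sigma^10 S^16 = S^{16+10} = S^26

26


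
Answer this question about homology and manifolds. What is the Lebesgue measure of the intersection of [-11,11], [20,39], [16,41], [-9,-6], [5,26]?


Intersection = [max(a_i), min(b_i)] = [20, -6].
Since 20 > -6, the intersection is empty.
Length = 0

0


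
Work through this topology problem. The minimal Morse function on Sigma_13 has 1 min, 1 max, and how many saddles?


A perfect Morse function has m_k = b_k.
For Sigma_13: b_0=1, b_1=2g=26, b_2=1.
Saddles m_1 = 2g = 26

26


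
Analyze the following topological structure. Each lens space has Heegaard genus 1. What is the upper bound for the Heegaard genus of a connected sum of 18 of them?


Heegaard genus satisfies g(A#B) <= g(A) + g(B).
Each lens space has g = 1.
Upper bound: 18 * 1 = 18

18


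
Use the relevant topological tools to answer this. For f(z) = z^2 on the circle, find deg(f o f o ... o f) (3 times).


deg(f) = 2. Degree is multiplicative: deg(f^3) = (deg f)^3.
deg(f^3) = (2)^3 = 8

8


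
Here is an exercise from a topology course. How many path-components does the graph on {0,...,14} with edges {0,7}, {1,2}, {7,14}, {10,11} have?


Run DFS/union-find over 15 vertices.
V = 15, E = 4.
Number of components = 11

11


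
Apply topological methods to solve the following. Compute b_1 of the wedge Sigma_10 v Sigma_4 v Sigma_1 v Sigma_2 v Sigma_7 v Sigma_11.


For a wedge X v Y: reduced H_k(X v Y) = H_k(X) + H_k(Y).
Each Sigma_g contributes b_1 = 2g.
b_1 = 20 + 8 + 2 + 4 + 14 + 22 = 70

70


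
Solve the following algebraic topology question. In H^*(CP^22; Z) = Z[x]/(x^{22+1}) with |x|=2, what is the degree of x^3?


|x| = 2 in H^*(CP^n).
|x^3| = 3 * |x| = 3 * 2 = 6

6


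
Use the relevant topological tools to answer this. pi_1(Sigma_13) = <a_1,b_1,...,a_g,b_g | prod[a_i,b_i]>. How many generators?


Standard presentation: pi_1(Sigma_g) = <a_1,b_1,...,a_g,b_g | [a_1,b_1]...[a_g,b_g] = 1>.
Number of generators = 2g = 2*13 = 26

26


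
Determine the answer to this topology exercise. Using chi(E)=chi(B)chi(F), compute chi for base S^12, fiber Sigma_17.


chi(S^12) = 2 (n even), chi(Sigma_17) = 2 - 2*17 = -32.
chi(E) = 2 * (-32) = -64

-64


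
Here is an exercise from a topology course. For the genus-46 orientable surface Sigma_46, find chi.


For a closed orientable surface of genus g: chi = 2 - 2g.
Here g = 46.
chi = 2 - 2*46 = 2 - 92 = -90

-90


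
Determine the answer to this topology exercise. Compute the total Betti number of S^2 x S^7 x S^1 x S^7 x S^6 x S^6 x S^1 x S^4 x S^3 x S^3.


Total Betti number is multiplicative under products.
Each S^d (d>=1) has total Betti number 2.
There are 10 sphere factors.
Total = 2^10 = 1024

1024


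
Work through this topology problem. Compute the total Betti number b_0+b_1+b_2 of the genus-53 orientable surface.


For Sigma_53: b_0 = 1, b_1 = 2g = 106, b_2 = 1.
Total = 1 + 106 + 1 = 108

108


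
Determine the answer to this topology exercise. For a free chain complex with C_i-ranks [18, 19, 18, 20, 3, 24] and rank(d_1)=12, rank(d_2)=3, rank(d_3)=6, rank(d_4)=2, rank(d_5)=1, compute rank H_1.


rank H_k = rank(ker d_k) - rank(im d_{k+1}).
rank(ker d_1) = rank(C_1) - rank(d_1) = 19 - 12 = 7.
rank(im d_{1+1}) = 3.
rank H_1 = 7 - 3 = 4

4


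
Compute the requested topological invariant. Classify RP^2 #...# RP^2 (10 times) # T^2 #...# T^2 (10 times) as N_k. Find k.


Since a >= 1, the sum is non-orientable; each T^2 can be replaced by RP^2 # RP^2 (since T^2#RP^2 = 3RP^2).
Total crosscaps k = 10 + 2*10 = 30.
Check via chi: chi = 10*1 + 10*0 - (10+10-1)*2 = -28 = 2 - k = -28. Consistent.

30


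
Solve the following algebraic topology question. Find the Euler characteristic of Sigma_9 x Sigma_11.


chi(Sigma_9) = 2 - 2*9 = -16
chi(Sigma_11) = 2 - 2*11 = -20
chi(product) = (-16) * (-20) = 320

320


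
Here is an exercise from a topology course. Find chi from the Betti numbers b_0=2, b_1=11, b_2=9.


chi = sum_k (-1)^k b_k.
= (2) + (-11) + (9)
= 0

0


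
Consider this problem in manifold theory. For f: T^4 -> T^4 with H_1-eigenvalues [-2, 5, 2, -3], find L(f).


For a torus self-map: L(f) = det(I - A) where A acts on H_1.
L(f) = (1--2) * (1-5) * (1-2) * (1--3) = 3 * -4 * -1 * 4 = 48

48


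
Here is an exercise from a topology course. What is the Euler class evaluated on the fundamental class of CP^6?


For any closed oriented manifold, <e(TM),[M]> = chi(M).
chi(CP^6) = 6+1 = 7

7


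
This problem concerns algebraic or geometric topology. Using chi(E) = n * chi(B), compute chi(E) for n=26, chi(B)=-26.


For a finite covering: chi(E) = (number of sheets) * chi(B).
chi(E) = 26 * (-26) = -676

-676


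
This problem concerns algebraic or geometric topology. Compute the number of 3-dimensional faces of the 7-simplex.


Delta^7 has 7+1 vertices. A 3-face is a choice of 3+1 vertices.
f_3 = C(7+1, 3+1) = C(8,4) = 70

70


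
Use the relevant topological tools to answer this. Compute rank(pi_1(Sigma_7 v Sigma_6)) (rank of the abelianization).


For a wedge: H_1(A v B) = H_1(A) + H_1(B).
b_1(Sigma_7) = 14, b_1(Sigma_6) = 12.
b_1 = 14 + 12 = 26

26


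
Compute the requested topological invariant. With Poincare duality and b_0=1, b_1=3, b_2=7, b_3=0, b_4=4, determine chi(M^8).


By Poincare duality b_k = b_{8-k}, so full Betti numbers: b_0=1, b_1=3, b_2=7, b_3=0, b_4=4, b_5=0, b_6=7, b_7=3, b_8=1.
chi = sum (-1)^k b_k = 14

14


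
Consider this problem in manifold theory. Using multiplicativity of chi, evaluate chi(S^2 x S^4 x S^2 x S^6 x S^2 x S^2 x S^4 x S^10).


chi is multiplicative: chi(X x Y) = chi(X) chi(Y).
Each even-dim sphere has chi = 2. There are 8 factors.
chi = 2^8 = 256

256


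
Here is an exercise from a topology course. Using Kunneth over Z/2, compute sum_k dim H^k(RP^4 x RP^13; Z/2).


dim H^*(RP^n; Z/2) = n+1 (one Z/2 in each degree 0..n).
Total Betti number is multiplicative.
Total = (4+1) * (13+1) = 5 * 14 = 70

70


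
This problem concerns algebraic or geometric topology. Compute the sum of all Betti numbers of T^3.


b_k(T^3) = C(3,k), so the sum over k is sum_k C(3,k) = 2^3.
Total = 2^3 = 8

8


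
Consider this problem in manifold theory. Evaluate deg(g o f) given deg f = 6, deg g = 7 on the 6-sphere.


Degree is multiplicative under composition: deg(g o f) = deg(g) * deg(f).
= 7 * 6 = 42

42


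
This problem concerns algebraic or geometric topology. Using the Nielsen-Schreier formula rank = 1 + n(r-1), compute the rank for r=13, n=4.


Nielsen-Schreier: an index-n subgroup of F_r is free of rank 1 + n(r-1).
Equivalently: chi(cover) = n*chi(base); chi(vee_r S^1) = 1 - 13 = -12.
chi(E) = 4*(-12) = -48; rank = 1 - chi(E) = 1 - (-48) = 49.
rank = 1 + 4*(13-1) = 1 + 48 = 49

49


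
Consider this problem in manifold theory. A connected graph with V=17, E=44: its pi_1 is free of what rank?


For a connected graph: rank(pi_1) = b_1 = E - V + 1 = 1 - chi.
chi = V - E = 17 - 44 = -27.
rank = 1 - (-27) = 44 - 17 + 1 = 28

28


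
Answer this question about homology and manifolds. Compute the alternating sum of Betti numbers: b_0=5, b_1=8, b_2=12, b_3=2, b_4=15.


chi = sum_k (-1)^k b_k.
= (5) + (-8) + (12) + (-2) + (15)
= 22

22


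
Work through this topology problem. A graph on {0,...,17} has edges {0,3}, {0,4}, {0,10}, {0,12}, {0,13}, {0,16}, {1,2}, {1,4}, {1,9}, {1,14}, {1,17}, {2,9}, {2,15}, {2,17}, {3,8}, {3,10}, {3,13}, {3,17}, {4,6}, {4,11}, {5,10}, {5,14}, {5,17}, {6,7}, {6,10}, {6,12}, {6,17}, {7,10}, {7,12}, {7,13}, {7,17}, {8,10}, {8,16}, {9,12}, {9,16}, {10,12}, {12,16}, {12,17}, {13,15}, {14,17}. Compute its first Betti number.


b_1 = E - V + (number of components).
E = 40, V = 18, components = 1.
b_1 = 40 - 18 + 1 = 23

23


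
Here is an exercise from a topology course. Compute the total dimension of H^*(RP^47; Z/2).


H^k(RP^47; Z/2) = Z/2 for each 0 <= k <= 47.
Total dimension = 47 + 1 = 48

48


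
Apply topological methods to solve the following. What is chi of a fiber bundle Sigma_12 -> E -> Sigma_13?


For a fiber bundle F -> E -> B (with CW structure): chi(E) = chi(B) * chi(F).
chi(Sigma_13) = -24, chi(Sigma_12) = -22.
chi(E) = (-24) * (-22) = 528

528


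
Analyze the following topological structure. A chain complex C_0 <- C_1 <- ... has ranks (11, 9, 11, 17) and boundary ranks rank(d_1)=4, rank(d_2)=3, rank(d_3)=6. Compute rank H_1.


rank H_k = rank(ker d_k) - rank(im d_{k+1}).
rank(ker d_1) = rank(C_1) - rank(d_1) = 9 - 4 = 5.
rank(im d_{1+1}) = 3.
rank H_1 = 5 - 3 = 2

2


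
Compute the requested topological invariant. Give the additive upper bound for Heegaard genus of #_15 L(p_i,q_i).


Heegaard genus satisfies g(A#B) <= g(A) + g(B).
Each lens space has g = 1.
Upper bound: 15 * 1 = 15

15


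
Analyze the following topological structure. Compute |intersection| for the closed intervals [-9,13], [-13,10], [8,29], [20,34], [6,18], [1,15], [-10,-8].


Intersection = [max(a_i), min(b_i)] = [20, -8].
Since 20 > -8, the intersection is empty.
Length = 0

0


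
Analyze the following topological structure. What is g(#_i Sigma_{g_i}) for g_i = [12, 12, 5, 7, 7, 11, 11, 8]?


Genus is additive under connected sum of orientable surfaces.
g = 12 + 12 + 5 + 7 + 7 + 11 + 11 + 8 = 73

73


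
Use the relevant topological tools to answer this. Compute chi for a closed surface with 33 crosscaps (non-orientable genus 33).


For a non-orientable closed surface with k crosscaps: chi = 2 - k.
Here k = 33.
chi = 2 - 33 = -31

-31


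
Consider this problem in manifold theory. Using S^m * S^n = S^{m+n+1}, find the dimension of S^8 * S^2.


Join of spheres: S^m * S^n = S^{m+n+1}.
dim = 8 + 2 + 1 = 11

11
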